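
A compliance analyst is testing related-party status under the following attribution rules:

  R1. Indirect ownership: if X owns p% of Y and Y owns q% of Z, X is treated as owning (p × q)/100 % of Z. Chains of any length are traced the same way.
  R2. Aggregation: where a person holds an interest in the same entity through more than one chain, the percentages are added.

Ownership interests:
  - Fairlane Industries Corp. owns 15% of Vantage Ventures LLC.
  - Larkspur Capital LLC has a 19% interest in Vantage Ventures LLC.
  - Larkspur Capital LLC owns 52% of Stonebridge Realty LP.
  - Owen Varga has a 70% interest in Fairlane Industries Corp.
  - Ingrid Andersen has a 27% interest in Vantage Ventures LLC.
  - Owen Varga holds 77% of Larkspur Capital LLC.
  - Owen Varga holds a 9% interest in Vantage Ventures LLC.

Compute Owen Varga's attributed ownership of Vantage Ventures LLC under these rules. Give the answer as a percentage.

Chain via Larkspur Capital LLC (R1): 77% × 19% = 14.63% of Vantage Ventures LLC.
Chain via Fairlane Industries Corp. (R1): 70% × 15% = 10.5% of Vantage Ventures LLC.
Direct interest in Vantage Ventures LLC: 9%.
Aggregating (R2): 14.63% + 10.5% + 9% = 34.13%.

34.13%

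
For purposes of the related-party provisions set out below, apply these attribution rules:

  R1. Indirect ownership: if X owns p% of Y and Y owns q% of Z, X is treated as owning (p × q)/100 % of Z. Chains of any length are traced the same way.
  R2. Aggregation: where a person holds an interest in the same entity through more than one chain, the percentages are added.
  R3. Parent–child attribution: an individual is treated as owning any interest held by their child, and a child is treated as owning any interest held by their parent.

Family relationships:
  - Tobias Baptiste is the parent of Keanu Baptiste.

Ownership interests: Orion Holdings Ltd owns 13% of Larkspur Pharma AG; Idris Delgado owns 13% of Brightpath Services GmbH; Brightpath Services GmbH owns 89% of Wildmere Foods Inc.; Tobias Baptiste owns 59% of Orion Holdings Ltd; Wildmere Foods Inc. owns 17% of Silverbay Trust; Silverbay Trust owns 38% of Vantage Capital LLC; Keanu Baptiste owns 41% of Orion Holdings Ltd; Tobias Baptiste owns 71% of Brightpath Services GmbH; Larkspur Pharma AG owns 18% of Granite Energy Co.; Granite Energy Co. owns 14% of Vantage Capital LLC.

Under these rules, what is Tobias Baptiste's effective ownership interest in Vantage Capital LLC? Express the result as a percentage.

4.409674%

By parent–child attribution (R3), Tobias Baptiste is treated as also owning Keanu Baptiste's interest in Orion Holdings Ltd, giving 59% + 41% = 100%.
Chain via Brightpath Services GmbH → Wildmere Foods Inc. → Silverbay Trust (R1): 71% × 89% × 17% × 38% = 4.082074% of Vantage Capital LLC.
Chain via Orion Holdings Ltd → Larkspur Pharma AG → Granite Energy Co. (R1): 100% × 13% × 18% × 14% = 0.3276% of Vantage Capital LLC.
Aggregating (R2): 4.082074% + 0.3276% = 4.409674%.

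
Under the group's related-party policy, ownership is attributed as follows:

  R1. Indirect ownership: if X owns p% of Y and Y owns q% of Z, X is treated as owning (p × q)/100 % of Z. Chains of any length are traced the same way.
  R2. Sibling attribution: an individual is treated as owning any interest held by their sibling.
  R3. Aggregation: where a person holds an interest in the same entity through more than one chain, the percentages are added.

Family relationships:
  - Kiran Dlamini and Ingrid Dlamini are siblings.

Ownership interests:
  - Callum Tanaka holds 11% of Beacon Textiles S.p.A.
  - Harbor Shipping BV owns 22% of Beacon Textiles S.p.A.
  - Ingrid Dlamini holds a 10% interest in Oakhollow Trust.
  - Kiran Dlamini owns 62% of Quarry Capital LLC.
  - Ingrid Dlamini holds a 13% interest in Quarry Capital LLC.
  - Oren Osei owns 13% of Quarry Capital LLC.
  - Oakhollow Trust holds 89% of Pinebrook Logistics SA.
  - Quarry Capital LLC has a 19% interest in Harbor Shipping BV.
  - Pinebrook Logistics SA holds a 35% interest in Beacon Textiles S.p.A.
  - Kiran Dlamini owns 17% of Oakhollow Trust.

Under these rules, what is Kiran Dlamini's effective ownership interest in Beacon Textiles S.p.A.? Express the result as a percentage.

11.5455%

By sibling attribution (R2), Kiran Dlamini is treated as also owning Ingrid Dlamini's interest in Quarry Capital LLC, giving 62% + 13% = 75%.
By sibling attribution (R2), Kiran Dlamini is treated as also owning Ingrid Dlamini's interest in Oakhollow Trust, giving 17% + 10% = 27%.
Chain via Quarry Capital LLC → Harbor Shipping BV (R1): 75% × 19% × 22% = 3.135% of Beacon Textiles S.p.A.
Chain via Oakhollow Trust → Pinebrook Logistics SA (R1): 27% × 89% × 35% = 8.4105% of Beacon Textiles S.p.A.
Aggregating (R3): 3.135% + 8.4105% = 11.5455%.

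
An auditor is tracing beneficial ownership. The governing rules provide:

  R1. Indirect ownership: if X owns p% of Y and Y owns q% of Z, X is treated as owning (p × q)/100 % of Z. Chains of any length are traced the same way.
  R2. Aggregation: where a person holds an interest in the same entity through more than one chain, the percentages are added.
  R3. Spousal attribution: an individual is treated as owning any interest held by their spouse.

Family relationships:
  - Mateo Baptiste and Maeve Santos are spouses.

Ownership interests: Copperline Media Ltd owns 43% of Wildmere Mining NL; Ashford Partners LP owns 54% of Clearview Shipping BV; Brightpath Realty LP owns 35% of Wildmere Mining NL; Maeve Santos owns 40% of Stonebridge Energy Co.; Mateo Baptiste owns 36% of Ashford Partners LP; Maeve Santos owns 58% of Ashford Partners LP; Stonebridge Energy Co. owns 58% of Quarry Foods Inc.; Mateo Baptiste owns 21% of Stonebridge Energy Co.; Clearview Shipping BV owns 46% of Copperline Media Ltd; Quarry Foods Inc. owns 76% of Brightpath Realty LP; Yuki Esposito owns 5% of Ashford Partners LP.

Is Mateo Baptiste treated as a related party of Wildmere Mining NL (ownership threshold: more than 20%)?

No

By spousal attribution (R3), Mateo Baptiste is treated as also owning Maeve Santos's interest in Ashford Partners LP, giving 36% + 58% = 94%.
By spousal attribution (R3), Mateo Baptiste is treated as also owning Maeve Santos's interest in Stonebridge Energy Co, giving 21% + 40% = 61%.
Chain via Ashford Partners LP → Clearview Shipping BV → Copperline Media Ltd (R1): 94% × 54% × 46% × 43% = 10.040328% of Wildmere Mining NL.
Chain via Stonebridge Energy Co. → Quarry Foods Inc. → Brightpath Realty LP (R1): 61% × 58% × 76% × 35% = 9.41108% of Wildmere Mining NL.
Aggregating (R2): 10.040328% + 9.41108% = 19.451408%.
19.451408% does not exceed the 20% threshold, so Mateo is not a related party to Wildmere Mining NL.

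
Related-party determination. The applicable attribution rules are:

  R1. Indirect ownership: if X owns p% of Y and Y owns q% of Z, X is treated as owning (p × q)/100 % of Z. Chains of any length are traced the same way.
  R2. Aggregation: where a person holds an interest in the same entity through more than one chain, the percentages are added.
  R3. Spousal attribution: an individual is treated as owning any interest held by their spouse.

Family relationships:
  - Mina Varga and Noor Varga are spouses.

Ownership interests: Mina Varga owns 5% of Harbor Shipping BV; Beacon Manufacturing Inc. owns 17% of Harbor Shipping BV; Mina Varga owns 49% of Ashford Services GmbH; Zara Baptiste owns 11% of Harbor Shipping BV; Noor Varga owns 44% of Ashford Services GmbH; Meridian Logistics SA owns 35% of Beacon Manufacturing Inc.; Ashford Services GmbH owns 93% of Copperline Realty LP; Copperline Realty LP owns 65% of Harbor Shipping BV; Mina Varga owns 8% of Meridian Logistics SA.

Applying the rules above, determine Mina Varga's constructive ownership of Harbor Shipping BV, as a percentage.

By spousal attribution (R3), Mina Varga is treated as also owning Noor Varga's interest in Ashford Services GmbH, giving 49% + 44% = 93%.
Chain via Meridian Logistics SA → Beacon Manufacturing Inc. (R1): 8% × 35% × 17% = 0.476% of Harbor Shipping BV.
Chain via Ashford Services GmbH → Copperline Realty LP (R1): 93% × 93% × 65% = 56.2185% of Harbor Shipping BV.
Direct interest in Harbor Shipping BV: 5%.
Aggregating (R2): 0.476% + 56.2185% + 5% = 61.6945%.

61.6945%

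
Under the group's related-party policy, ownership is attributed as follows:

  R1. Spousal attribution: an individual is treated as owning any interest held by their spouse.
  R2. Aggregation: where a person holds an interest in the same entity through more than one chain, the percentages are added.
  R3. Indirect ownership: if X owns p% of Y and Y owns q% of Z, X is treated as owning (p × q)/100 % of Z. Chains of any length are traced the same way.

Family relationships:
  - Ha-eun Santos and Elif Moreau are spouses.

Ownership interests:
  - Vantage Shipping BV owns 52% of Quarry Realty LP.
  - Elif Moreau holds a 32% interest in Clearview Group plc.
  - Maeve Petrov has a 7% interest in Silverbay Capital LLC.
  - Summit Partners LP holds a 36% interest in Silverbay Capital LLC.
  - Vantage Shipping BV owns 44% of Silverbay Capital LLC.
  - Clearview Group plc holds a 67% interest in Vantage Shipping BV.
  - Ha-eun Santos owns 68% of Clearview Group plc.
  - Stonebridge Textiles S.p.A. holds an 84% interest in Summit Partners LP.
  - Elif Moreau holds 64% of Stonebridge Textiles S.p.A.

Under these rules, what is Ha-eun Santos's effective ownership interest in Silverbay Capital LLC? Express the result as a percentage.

By spousal attribution (R1), Ha-eun Santos is treated as also owning Elif Moreau's interest in Clearview Group plc, giving 68% + 32% = 100%.
By spousal attribution (R1), Ha-eun Santos is treated as owning Elif Moreau's 64% interest in Stonebridge Textiles S.p.A.
Chain via Clearview Group plc → Vantage Shipping BV (R3): 100% × 67% × 44% = 29.48% of Silverbay Capital LLC.
Chain via Stonebridge Textiles S.p.A. → Summit Partners LP (R3): 64% × 84% × 36% = 19.3536% of Silverbay Capital LLC.
Aggregating (R2): 29.48% + 19.3536% = 48.8336%.

48.8336%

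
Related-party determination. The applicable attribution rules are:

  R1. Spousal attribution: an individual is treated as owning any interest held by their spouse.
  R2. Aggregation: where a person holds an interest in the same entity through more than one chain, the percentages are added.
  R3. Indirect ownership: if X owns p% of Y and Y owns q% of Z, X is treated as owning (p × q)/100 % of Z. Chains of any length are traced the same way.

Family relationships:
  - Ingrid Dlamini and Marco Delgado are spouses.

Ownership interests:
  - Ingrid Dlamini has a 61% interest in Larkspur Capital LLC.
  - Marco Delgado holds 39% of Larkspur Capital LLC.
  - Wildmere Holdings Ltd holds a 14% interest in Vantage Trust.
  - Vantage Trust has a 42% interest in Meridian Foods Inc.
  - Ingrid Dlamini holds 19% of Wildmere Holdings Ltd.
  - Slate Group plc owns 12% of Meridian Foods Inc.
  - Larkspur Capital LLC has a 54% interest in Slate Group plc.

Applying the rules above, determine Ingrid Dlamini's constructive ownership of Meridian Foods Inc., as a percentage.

By spousal attribution (R1), Ingrid Dlamini is treated as also owning Marco Delgado's interest in Larkspur Capital LLC, giving 61% + 39% = 100%.
Chain via Wildmere Holdings Ltd → Vantage Trust (R3): 19% × 14% × 42% = 1.1172% of Meridian Foods Inc.
Chain via Larkspur Capital LLC → Slate Group plc (R3): 100% × 54% × 12% = 6.48% of Meridian Foods Inc.
Aggregating (R2): 1.1172% + 6.48% = 7.5972%.

7.5972%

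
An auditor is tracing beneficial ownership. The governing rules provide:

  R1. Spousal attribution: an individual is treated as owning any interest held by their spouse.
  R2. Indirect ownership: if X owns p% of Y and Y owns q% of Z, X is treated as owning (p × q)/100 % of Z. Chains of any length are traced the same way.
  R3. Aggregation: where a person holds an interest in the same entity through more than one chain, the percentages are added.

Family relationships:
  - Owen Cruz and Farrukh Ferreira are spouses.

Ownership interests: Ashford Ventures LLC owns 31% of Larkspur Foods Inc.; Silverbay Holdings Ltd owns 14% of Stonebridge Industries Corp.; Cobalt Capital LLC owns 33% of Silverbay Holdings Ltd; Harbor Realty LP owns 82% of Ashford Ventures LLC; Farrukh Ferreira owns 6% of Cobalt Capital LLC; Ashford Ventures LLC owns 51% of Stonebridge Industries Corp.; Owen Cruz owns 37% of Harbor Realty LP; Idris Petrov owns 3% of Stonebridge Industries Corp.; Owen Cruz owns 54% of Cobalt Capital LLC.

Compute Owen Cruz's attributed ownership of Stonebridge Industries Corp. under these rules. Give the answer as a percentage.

18.2454%

By spousal attribution (R1), Owen Cruz is treated as also owning Farrukh Ferreira's interest in Cobalt Capital LLC, giving 54% + 6% = 60%.
Chain via Cobalt Capital LLC → Silverbay Holdings Ltd (R2): 60% × 33% × 14% = 2.772% of Stonebridge Industries Corp.
Chain via Harbor Realty LP → Ashford Ventures LLC (R2): 37% × 82% × 51% = 15.4734% of Stonebridge Industries Corp.
Aggregating (R3): 2.772% + 15.4734% = 18.2454%.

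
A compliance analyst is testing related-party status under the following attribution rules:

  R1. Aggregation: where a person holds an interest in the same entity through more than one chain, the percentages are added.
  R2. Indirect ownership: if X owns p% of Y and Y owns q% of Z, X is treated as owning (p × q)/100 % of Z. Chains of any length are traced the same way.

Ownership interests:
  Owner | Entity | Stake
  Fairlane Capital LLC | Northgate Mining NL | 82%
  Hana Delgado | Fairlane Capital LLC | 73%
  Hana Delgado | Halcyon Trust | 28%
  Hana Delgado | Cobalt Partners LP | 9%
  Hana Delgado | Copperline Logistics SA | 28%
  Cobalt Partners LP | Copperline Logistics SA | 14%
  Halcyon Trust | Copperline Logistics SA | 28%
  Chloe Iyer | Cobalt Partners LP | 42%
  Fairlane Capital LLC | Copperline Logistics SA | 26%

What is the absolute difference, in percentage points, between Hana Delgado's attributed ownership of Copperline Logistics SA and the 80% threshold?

23.92

Chain via Halcyon Trust (R2): 28% × 28% = 7.84% of Copperline Logistics SA.
Chain via Fairlane Capital LLC (R2): 73% × 26% = 18.98% of Copperline Logistics SA.
Chain via Cobalt Partners LP (R2): 9% × 14% = 1.26% of Copperline Logistics SA.
Direct interest in Copperline Logistics SA: 28%.
Aggregating (R1): 7.84% + 18.98% + 1.26% + 28% = 56.08%.
56.08% falls short of the 80% threshold by 23.92 percentage points.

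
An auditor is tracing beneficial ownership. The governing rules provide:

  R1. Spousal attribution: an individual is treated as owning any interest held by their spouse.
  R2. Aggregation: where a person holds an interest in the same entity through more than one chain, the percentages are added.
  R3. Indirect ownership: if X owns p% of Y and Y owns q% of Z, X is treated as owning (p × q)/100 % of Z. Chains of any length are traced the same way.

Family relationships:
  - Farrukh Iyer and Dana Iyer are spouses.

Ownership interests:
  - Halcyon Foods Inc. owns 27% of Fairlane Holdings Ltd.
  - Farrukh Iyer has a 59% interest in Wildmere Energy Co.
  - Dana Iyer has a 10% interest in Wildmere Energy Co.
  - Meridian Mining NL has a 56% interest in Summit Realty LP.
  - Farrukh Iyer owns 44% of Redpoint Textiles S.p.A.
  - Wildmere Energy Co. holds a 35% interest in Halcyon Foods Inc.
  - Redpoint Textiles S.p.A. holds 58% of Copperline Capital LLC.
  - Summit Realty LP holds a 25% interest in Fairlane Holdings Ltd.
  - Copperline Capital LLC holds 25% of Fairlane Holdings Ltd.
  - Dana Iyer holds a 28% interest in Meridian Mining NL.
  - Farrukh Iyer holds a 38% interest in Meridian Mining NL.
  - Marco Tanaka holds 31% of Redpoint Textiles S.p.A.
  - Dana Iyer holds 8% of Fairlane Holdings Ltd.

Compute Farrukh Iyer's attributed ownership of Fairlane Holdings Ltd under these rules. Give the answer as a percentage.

30.1405%

By spousal attribution (R1), Farrukh Iyer is treated as also owning Dana Iyer's interest in Meridian Mining NL, giving 38% + 28% = 66%.
By spousal attribution (R1), Farrukh Iyer is treated as also owning Dana Iyer's interest in Wildmere Energy Co, giving 59% + 10% = 69%.
By spousal attribution (R1), Farrukh Iyer is treated as owning Dana Iyer's 8% interest in Fairlane Holdings Ltd.
Chain via Redpoint Textiles S.p.A. → Copperline Capital LLC (R3): 44% × 58% × 25% = 6.38% of Fairlane Holdings Ltd.
Chain via Meridian Mining NL → Summit Realty LP (R3): 66% × 56% × 25% = 9.24% of Fairlane Holdings Ltd.
Chain via Wildmere Energy Co. → Halcyon Foods Inc. (R3): 69% × 35% × 27% = 6.5205% of Fairlane Holdings Ltd.
Direct interest in Fairlane Holdings Ltd: 8%.
Aggregating (R2): 6.38% + 9.24% + 6.5205% + 8% = 30.1405%.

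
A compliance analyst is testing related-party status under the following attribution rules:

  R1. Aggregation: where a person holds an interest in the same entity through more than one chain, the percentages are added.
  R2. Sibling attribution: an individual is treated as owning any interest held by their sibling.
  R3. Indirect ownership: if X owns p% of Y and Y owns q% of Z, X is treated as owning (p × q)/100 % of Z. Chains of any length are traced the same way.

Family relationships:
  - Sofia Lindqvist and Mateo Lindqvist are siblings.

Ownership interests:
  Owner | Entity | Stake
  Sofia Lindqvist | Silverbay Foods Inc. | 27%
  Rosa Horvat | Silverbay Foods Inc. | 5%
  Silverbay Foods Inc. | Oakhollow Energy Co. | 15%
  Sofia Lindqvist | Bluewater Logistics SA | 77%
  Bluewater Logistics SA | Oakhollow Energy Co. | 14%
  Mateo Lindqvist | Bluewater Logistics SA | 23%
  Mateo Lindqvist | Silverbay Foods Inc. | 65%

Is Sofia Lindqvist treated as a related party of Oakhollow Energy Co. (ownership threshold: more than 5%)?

By sibling attribution (R2), Sofia Lindqvist is treated as also owning Mateo Lindqvist's interest in Silverbay Foods Inc, giving 27% + 65% = 92%.
By sibling attribution (R2), Sofia Lindqvist is treated as also owning Mateo Lindqvist's interest in Bluewater Logistics SA, giving 77% + 23% = 100%.
Chain via Silverbay Foods Inc. (R3): 92% × 15% = 13.8% of Oakhollow Energy Co.
Chain via Bluewater Logistics SA (R3): 100% × 14% = 14% of Oakhollow Energy Co.
Aggregating (R1): 13.8% + 14% = 27.8%.
27.8% exceeds the 5% threshold, so Sofia is a related party to Oakhollow Energy Co.

Yes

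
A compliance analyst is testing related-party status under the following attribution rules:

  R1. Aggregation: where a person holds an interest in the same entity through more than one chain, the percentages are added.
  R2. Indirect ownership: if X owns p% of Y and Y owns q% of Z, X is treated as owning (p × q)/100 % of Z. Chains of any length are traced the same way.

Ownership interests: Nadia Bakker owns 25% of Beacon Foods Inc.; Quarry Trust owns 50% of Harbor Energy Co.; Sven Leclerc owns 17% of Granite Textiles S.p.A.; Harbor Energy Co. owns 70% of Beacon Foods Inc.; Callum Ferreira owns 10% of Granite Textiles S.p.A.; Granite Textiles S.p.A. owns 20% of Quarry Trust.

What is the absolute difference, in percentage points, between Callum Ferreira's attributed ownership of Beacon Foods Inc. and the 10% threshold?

Chain via Granite Textiles S.p.A. → Quarry Trust → Harbor Energy Co. (R2): 10% × 20% × 50% × 70% = 0.7% of Beacon Foods Inc.
0.7% falls short of the 10% threshold by 9.3 percentage points.

9.3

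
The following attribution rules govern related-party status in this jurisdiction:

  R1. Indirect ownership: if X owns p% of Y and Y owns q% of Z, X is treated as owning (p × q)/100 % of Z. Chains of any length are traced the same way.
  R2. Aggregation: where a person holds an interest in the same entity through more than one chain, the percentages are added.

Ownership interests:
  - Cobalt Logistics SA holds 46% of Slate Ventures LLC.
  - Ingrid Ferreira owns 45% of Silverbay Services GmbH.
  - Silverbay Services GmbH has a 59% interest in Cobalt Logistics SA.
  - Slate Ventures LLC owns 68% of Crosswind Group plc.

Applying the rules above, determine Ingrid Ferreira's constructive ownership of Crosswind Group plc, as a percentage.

8.30484%

Chain via Silverbay Services GmbH → Cobalt Logistics SA → Slate Ventures LLC (R1): 45% × 59% × 46% × 68% = 8.30484% of Crosswind Group plc.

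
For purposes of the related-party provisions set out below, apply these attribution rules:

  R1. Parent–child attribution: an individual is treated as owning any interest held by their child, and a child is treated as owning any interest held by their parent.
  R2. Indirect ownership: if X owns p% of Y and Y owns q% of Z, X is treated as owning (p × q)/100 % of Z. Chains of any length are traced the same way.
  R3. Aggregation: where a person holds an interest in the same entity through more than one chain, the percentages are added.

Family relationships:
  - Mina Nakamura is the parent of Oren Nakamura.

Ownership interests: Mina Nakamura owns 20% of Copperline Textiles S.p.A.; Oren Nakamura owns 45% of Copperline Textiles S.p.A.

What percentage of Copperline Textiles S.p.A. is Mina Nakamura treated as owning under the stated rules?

65%

By parent–child attribution (R1), Mina Nakamura is treated as also owning Oren Nakamura's interest in Copperline Textiles S.p.A, giving 20% + 45% = 65%.
Direct interest in Copperline Textiles S.p.A: 65%.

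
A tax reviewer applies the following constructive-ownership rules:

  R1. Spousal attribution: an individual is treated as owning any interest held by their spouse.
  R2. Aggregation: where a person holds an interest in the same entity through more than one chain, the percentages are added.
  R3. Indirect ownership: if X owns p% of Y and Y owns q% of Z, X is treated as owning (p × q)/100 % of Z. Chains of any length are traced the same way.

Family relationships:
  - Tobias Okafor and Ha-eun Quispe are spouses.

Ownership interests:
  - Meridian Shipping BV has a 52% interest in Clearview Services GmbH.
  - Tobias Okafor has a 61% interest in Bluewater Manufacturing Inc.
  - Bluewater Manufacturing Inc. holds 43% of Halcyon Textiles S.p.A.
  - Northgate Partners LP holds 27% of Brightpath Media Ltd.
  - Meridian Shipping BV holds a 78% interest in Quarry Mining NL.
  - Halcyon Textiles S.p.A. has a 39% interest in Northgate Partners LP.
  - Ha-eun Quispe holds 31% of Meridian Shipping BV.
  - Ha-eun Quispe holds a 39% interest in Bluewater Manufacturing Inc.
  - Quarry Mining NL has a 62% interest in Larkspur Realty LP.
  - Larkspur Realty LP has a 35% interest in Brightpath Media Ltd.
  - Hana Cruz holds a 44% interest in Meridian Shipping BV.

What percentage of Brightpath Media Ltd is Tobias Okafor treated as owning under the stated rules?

9.77496%

By spousal attribution (R1), Tobias Okafor is treated as also owning Ha-eun Quispe's interest in Bluewater Manufacturing Inc, giving 61% + 39% = 100%.
By spousal attribution (R1), Tobias Okafor is treated as owning Ha-eun Quispe's 31% interest in Meridian Shipping BV.
Chain via Bluewater Manufacturing Inc. → Halcyon Textiles S.p.A. → Northgate Partners LP (R3): 100% × 43% × 39% × 27% = 4.5279% of Brightpath Media Ltd.
Chain via Meridian Shipping BV → Quarry Mining NL → Larkspur Realty LP (R3): 31% × 78% × 62% × 35% = 5.24706% of Brightpath Media Ltd.
Aggregating (R2): 4.5279% + 5.24706% = 9.77496%.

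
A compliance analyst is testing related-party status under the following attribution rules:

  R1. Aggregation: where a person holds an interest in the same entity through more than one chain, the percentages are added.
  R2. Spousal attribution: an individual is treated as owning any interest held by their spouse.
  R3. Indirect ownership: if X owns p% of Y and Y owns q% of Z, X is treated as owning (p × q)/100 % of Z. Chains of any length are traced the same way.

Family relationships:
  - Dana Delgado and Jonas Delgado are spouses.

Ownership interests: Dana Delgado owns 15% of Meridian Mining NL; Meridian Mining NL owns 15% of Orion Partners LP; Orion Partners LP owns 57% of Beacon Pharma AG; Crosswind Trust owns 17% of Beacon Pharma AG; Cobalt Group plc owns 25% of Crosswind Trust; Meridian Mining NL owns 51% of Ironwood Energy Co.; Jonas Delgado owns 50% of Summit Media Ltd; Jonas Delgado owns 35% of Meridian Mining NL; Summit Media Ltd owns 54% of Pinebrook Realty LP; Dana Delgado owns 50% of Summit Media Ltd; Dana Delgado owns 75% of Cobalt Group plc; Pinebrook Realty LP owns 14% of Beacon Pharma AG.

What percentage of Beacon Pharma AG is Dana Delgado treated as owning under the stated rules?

By spousal attribution (R2), Dana Delgado is treated as also owning Jonas Delgado's interest in Meridian Mining NL, giving 15% + 35% = 50%.
By spousal attribution (R2), Dana Delgado is treated as also owning Jonas Delgado's interest in Summit Media Ltd, giving 50% + 50% = 100%.
Chain via Meridian Mining NL → Orion Partners LP (R3): 50% × 15% × 57% = 4.275% of Beacon Pharma AG.
Chain via Cobalt Group plc → Crosswind Trust (R3): 75% × 25% × 17% = 3.1875% of Beacon Pharma AG.
Chain via Summit Media Ltd → Pinebrook Realty LP (R3): 100% × 54% × 14% = 7.56% of Beacon Pharma AG.
Aggregating (R1): 4.275% + 3.1875% + 7.56% = 15.0225%.

15.0225%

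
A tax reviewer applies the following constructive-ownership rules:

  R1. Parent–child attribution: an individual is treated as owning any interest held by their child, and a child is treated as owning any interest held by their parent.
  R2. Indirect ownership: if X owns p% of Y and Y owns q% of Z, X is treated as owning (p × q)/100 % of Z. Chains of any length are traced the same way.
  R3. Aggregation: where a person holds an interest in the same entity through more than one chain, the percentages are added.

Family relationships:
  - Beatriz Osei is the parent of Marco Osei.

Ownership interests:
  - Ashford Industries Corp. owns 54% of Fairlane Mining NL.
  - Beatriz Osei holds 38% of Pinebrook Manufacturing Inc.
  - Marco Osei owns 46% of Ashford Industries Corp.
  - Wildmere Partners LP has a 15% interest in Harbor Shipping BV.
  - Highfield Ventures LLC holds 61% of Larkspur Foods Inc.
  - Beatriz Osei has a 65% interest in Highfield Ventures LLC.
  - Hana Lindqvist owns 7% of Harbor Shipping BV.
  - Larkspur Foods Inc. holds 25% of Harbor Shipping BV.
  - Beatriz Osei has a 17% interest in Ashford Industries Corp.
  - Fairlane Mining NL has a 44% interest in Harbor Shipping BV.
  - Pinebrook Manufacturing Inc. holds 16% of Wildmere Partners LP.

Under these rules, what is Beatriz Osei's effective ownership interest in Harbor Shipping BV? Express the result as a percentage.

By parent–child attribution (R1), Beatriz Osei is treated as also owning Marco Osei's interest in Ashford Industries Corp, giving 17% + 46% = 63%.
Chain via Ashford Industries Corp. → Fairlane Mining NL (R2): 63% × 54% × 44% = 14.9688% of Harbor Shipping BV.
Chain via Pinebrook Manufacturing Inc. → Wildmere Partners LP (R2): 38% × 16% × 15% = 0.912% of Harbor Shipping BV.
Chain via Highfield Ventures LLC → Larkspur Foods Inc. (R2): 65% × 61% × 25% = 9.9125% of Harbor Shipping BV.
Aggregating (R3): 14.9688% + 0.912% + 9.9125% = 25.7933%.

25.7933%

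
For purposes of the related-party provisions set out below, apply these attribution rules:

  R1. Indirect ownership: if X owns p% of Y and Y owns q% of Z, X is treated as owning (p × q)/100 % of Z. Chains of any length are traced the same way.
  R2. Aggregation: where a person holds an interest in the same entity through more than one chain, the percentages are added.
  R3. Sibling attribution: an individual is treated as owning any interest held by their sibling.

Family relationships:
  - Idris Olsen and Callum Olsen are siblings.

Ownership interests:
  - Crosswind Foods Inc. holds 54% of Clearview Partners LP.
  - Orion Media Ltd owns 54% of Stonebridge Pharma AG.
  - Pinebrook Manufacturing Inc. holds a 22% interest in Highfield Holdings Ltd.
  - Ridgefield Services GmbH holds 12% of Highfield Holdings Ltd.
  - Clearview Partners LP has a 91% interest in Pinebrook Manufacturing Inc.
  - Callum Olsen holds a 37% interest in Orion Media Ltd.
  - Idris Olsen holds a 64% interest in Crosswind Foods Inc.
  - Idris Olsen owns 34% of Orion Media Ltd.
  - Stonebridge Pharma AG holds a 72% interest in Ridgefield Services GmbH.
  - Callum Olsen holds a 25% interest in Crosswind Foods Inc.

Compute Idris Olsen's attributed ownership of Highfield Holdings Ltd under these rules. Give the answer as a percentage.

12.934188%

By sibling attribution (R3), Idris Olsen is treated as also owning Callum Olsen's interest in Crosswind Foods Inc, giving 64% + 25% = 89%.
By sibling attribution (R3), Idris Olsen is treated as also owning Callum Olsen's interest in Orion Media Ltd, giving 34% + 37% = 71%.
Chain via Crosswind Foods Inc. → Clearview Partners LP → Pinebrook Manufacturing Inc. (R1): 89% × 54% × 91% × 22% = 9.621612% of Highfield Holdings Ltd.
Chain via Orion Media Ltd → Stonebridge Pharma AG → Ridgefield Services GmbH (R1): 71% × 54% × 72% × 12% = 3.312576% of Highfield Holdings Ltd.
Aggregating (R2): 9.621612% + 3.312576% = 12.934188%.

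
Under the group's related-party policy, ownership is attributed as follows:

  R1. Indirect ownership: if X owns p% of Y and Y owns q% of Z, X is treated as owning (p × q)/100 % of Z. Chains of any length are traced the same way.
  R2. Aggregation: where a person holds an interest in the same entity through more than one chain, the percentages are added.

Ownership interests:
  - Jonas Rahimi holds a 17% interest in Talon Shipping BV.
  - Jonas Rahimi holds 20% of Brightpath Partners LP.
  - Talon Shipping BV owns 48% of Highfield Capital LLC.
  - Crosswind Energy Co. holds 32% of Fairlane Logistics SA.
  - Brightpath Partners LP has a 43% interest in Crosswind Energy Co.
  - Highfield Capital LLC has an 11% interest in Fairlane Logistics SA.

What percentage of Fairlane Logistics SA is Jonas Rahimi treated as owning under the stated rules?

3.6496%

Chain via Talon Shipping BV → Highfield Capital LLC (R1): 17% × 48% × 11% = 0.8976% of Fairlane Logistics SA.
Chain via Brightpath Partners LP → Crosswind Energy Co. (R1): 20% × 43% × 32% = 2.752% of Fairlane Logistics SA.
Aggregating (R2): 0.8976% + 2.752% = 3.6496%.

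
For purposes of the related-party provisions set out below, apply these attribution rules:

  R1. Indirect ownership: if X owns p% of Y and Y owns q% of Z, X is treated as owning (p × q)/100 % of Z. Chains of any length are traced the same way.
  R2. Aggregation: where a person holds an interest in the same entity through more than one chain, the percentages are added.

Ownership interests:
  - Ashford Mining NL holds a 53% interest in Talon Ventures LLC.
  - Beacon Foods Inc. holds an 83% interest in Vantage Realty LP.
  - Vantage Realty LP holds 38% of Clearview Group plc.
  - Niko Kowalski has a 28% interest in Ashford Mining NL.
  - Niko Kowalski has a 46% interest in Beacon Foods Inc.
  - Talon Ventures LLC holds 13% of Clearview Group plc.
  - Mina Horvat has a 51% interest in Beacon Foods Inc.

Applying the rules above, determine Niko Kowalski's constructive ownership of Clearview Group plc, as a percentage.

16.4376%

Chain via Beacon Foods Inc. → Vantage Realty LP (R1): 46% × 83% × 38% = 14.5084% of Clearview Group plc.
Chain via Ashford Mining NL → Talon Ventures LLC (R1): 28% × 53% × 13% = 1.9292% of Clearview Group plc.
Aggregating (R2): 14.5084% + 1.9292% = 16.4376%.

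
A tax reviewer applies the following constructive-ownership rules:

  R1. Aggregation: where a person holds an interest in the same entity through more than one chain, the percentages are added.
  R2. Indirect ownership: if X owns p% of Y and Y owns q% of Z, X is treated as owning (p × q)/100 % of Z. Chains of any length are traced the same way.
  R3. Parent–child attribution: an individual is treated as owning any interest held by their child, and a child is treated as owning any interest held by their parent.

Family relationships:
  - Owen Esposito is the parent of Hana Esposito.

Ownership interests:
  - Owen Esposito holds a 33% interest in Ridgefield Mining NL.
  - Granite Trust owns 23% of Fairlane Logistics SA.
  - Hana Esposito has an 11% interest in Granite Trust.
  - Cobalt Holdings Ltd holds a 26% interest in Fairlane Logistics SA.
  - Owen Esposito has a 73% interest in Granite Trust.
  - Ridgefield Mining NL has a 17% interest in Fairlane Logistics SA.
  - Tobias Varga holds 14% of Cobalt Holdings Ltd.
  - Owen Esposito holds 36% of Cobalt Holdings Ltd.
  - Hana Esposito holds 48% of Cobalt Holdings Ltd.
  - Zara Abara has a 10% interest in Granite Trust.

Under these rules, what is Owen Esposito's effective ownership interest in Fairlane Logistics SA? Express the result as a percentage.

46.77%

By parent–child attribution (R3), Owen Esposito is treated as also owning Hana Esposito's interest in Granite Trust, giving 73% + 11% = 84%.
By parent–child attribution (R3), Owen Esposito is treated as also owning Hana Esposito's interest in Cobalt Holdings Ltd, giving 36% + 48% = 84%.
Chain via Ridgefield Mining NL (R2): 33% × 17% = 5.61% of Fairlane Logistics SA.
Chain via Granite Trust (R2): 84% × 23% = 19.32% of Fairlane Logistics SA.
Chain via Cobalt Holdings Ltd (R2): 84% × 26% = 21.84% of Fairlane Logistics SA.
Aggregating (R1): 5.61% + 19.32% + 21.84% = 46.77%.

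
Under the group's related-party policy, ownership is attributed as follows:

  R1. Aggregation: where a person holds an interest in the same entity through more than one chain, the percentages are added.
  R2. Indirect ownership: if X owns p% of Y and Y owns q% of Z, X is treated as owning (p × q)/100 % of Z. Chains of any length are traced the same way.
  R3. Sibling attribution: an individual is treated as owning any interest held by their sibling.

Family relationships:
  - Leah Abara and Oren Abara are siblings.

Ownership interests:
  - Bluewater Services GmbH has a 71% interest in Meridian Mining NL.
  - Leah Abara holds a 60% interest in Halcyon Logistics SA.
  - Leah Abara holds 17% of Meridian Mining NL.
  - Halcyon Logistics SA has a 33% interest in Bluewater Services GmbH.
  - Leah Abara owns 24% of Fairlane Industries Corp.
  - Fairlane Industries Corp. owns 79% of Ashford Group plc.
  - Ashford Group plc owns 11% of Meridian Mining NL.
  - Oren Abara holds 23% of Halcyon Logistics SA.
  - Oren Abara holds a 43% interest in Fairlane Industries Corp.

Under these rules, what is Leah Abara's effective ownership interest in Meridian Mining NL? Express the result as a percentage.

By sibling attribution (R3), Leah Abara is treated as also owning Oren Abara's interest in Halcyon Logistics SA, giving 60% + 23% = 83%.
By sibling attribution (R3), Leah Abara is treated as also owning Oren Abara's interest in Fairlane Industries Corp, giving 24% + 43% = 67%.
Chain via Halcyon Logistics SA → Bluewater Services GmbH (R2): 83% × 33% × 71% = 19.4469% of Meridian Mining NL.
Chain via Fairlane Industries Corp. → Ashford Group plc (R2): 67% × 79% × 11% = 5.8223% of Meridian Mining NL.
Direct interest in Meridian Mining NL: 17%.
Aggregating (R1): 19.4469% + 5.8223% + 17% = 42.2692%.

42.2692%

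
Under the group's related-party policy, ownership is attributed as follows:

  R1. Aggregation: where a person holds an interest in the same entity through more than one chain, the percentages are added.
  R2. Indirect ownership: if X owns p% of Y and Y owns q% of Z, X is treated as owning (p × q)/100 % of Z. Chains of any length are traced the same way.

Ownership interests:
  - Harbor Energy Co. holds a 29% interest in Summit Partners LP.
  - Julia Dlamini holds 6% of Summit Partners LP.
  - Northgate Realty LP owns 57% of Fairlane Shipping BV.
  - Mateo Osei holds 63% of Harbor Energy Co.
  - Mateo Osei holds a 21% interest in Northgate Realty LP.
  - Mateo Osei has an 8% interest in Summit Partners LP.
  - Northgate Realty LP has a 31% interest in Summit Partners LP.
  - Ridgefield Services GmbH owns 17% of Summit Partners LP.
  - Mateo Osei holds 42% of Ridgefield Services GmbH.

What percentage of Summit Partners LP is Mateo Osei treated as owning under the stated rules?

39.92%

Chain via Ridgefield Services GmbH (R2): 42% × 17% = 7.14% of Summit Partners LP.
Chain via Northgate Realty LP (R2): 21% × 31% = 6.51% of Summit Partners LP.
Chain via Harbor Energy Co. (R2): 63% × 29% = 18.27% of Summit Partners LP.
Direct interest in Summit Partners LP: 8%.
Aggregating (R1): 7.14% + 6.51% + 18.27% + 8% = 39.92%.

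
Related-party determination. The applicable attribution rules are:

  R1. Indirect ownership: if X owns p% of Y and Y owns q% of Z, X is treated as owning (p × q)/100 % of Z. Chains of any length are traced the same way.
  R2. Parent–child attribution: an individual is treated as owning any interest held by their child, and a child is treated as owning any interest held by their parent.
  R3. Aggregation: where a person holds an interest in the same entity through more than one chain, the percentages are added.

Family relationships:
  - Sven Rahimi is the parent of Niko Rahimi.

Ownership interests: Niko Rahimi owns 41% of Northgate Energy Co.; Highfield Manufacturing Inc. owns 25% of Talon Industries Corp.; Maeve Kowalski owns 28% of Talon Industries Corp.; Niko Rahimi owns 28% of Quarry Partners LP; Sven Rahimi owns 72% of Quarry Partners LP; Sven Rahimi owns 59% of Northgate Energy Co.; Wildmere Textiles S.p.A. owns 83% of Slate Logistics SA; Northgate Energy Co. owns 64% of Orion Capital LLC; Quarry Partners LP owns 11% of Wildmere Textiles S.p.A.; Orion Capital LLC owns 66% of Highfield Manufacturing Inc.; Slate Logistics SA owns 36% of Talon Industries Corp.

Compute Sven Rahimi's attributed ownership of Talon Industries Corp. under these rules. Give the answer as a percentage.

By parent–child attribution (R2), Sven Rahimi is treated as also owning Niko Rahimi's interest in Quarry Partners LP, giving 72% + 28% = 100%.
By parent–child attribution (R2), Sven Rahimi is treated as also owning Niko Rahimi's interest in Northgate Energy Co, giving 59% + 41% = 100%.
Chain via Quarry Partners LP → Wildmere Textiles S.p.A. → Slate Logistics SA (R1): 100% × 11% × 83% × 36% = 3.2868% of Talon Industries Corp.
Chain via Northgate Energy Co. → Orion Capital LLC → Highfield Manufacturing Inc. (R1): 100% × 64% × 66% × 25% = 10.56% of Talon Industries Corp.
Aggregating (R3): 3.2868% + 10.56% = 13.8468%.

13.8468%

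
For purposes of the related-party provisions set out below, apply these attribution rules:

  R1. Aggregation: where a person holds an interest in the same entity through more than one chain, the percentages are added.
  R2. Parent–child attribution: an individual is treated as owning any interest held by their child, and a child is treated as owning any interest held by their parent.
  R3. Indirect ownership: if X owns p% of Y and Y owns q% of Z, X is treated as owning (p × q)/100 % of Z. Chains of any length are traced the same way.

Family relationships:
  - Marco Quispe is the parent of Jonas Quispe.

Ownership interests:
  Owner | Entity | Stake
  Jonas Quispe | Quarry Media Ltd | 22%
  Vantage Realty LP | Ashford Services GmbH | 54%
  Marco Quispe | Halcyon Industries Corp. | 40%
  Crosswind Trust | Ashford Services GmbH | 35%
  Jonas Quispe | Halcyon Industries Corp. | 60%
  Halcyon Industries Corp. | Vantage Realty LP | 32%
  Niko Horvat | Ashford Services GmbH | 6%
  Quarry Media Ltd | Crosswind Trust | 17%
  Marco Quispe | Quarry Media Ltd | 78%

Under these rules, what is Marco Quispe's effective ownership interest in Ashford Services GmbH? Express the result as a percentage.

23.23%

By parent–child attribution (R2), Marco Quispe is treated as also owning Jonas Quispe's interest in Quarry Media Ltd, giving 78% + 22% = 100%.
By parent–child attribution (R2), Marco Quispe is treated as also owning Jonas Quispe's interest in Halcyon Industries Corp, giving 40% + 60% = 100%.
Chain via Quarry Media Ltd → Crosswind Trust (R3): 100% × 17% × 35% = 5.95% of Ashford Services GmbH.
Chain via Halcyon Industries Corp. → Vantage Realty LP (R3): 100% × 32% × 54% = 17.28% of Ashford Services GmbH.
Aggregating (R1): 5.95% + 17.28% = 23.23%.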